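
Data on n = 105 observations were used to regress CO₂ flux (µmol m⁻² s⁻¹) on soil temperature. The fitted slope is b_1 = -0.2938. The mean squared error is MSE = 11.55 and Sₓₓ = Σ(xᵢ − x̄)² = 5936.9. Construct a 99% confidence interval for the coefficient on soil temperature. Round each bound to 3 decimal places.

SE(b_1) = √(MSE/Sₓₓ) = √(11.55/5936.9) = 0.0441074.
df = n − 2 = 103.
t* = t_{0.005, 103} = 2.624407.
Margin = t* × SE = 2.624407 × 0.0441074 = 0.11576.
CI: -0.2938 ± 0.11576 → (-0.410, -0.178).
With 99% confidence, each one-unit increase in soil temperature is associated with a change of between -0.410 and -0.178 µmol m⁻² s⁻¹ in CO₂ flux.

(-0.410, -0.178)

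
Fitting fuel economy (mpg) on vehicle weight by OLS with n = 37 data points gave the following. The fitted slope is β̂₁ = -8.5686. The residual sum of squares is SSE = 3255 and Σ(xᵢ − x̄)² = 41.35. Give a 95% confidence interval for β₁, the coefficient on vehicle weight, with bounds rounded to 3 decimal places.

(-11.613, -5.524)

MSE = SSE/(n − 2) = 3255/35 = 93.
SE(β̂₁) = √(MSE/Sₓₓ) = √(93/41.35) = 1.4997.
df = n − 2 = 35.
t* = t_{0.025, 35} = 2.030108.
Margin = t* × SE = 2.030108 × 1.4997 = 3.04455.
CI: -8.5686 ± 3.04455 → (-11.613, -5.524).
With 95% confidence, each one-unit increase in vehicle weight is associated with a change of between -11.613 and -5.524 mpg in fuel economy.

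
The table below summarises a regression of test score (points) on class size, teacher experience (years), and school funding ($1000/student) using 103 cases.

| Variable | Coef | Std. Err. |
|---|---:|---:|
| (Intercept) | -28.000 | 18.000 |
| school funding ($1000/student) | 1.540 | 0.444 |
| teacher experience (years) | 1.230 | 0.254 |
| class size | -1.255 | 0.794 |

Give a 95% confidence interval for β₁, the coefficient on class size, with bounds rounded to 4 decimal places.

(-2.8305, 0.3205)

Read off: b = -1.255, SE = 0.794 for class size.
df = n − k − 1 = 103 − 3 − 1 = 99.
t* = t_{0.025, 99} = 1.984217.
Margin = t* × SE = 1.984217 × 0.794 = 1.575468.
CI: -1.255 ± 1.575468 → (-2.8305, 0.3205).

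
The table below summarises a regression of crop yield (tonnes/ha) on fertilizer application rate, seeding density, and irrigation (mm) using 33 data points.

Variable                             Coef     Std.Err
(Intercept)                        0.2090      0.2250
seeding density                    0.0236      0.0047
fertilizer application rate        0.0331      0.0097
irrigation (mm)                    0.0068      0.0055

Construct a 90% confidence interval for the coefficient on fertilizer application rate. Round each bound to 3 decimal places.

Read off: b = 0.0331, SE = 0.0097 for fertilizer application rate.
df = n − k − 1 = 33 − 3 − 1 = 29.
t* = t_{0.05, 29} = 1.699127.
Margin = t* × SE = 1.699127 × 0.0097 = 0.01648.
CI: 0.0331 ± 0.01648 → (0.017, 0.050).

(0.017, 0.050)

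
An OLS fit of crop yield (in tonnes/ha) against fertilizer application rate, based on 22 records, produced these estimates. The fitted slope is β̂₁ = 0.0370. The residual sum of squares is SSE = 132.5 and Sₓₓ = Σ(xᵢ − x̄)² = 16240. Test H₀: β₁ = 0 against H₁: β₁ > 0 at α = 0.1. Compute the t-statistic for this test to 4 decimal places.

MSE = SSE/(n − 2) = 132.5/20 = 6.625.
SE(β̂₁) = √(MSE/Sₓₓ) = √(6.625/16240) = 0.0201976.
t = 0.0370 / 0.0201976 = 1.8319.
df = n − 2 = 20.
One-sided p ≈ 0.0410, which is < 0.1, so reject H₀.
There is evidence that the true slope on fertilizer application rate is positive.

t = 1.8319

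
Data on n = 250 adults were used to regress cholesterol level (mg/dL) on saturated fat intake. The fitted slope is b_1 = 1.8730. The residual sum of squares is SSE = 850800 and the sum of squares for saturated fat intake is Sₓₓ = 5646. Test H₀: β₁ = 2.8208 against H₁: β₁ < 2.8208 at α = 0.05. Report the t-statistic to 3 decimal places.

t = -1.216

MSE = SSE/(n − 2) = 850800/248 = 3430.65.
SE(b_1) = √(MSE/Sₓₓ) = √(3430.65/5646) = 0.779502.
t = (1.8730 − 2.8208) / 0.779502 = -1.216.
df = n − 2 = 248.
One-sided p ≈ 0.1126, which is ≥ 0.05, so fail to reject H₀.
The data do not give significant evidence that the true slope on saturated fat intake is below 2.8208 mg/dL per unit.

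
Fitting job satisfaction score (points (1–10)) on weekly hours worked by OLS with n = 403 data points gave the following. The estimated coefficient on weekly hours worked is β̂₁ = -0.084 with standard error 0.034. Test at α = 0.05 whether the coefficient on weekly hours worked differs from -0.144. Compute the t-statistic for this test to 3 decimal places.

H₀: β₁ = -0.144 vs H₁: β₁ ≠ -0.144.
t = (β̂₁ − β₁⁰)/SE = (-0.084 − (-0.144)) / 0.034 = 1.765.
df = n − 2 = 403 − 2 = 401.
Two-sided p ≈ 0.0784, which is ≥ 0.05, so fail to reject H₀.
The data are consistent with a true slope of -0.144 points (1–10) per unit of weekly hours worked.

t = 1.765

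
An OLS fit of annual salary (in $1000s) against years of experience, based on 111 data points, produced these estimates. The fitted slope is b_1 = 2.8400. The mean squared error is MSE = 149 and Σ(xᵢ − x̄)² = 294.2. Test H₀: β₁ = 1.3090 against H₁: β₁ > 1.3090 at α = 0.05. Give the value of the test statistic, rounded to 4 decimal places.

SE(b_1) = √(MSE/Sₓₓ) = √(149/294.2) = 0.711659.
t = (2.8400 − 1.3090) / 0.711659 = 2.1513.
df = n − 2 = 109.
One-sided p ≈ 0.0168, which is < 0.05, so reject H₀.
There is evidence that the true slope on years of experience exceeds 1.3090 $1000s per unit.

t = 2.1513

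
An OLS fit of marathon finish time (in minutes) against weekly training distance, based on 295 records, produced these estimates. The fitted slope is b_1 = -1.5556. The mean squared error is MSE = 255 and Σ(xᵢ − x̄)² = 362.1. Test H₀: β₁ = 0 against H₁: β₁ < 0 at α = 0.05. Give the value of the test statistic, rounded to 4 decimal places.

SE(b_1) = √(MSE/Sₓₓ) = √(255/362.1) = 0.839181.
t = -1.5556 / 0.839181 = -1.8537.
df = n − 2 = 293.
One-sided p ≈ 0.0324, which is < 0.05, so reject H₀.
There is evidence that the true slope on weekly training distance is negative.

t = -1.8537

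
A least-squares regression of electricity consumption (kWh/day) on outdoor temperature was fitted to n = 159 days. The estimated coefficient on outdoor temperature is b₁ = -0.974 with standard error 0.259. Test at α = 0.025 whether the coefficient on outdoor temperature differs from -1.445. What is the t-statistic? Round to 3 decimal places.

t = 1.819

H₀: β₁ = -1.445 vs H₁: β₁ ≠ -1.445.
t = (b₁ − β₁⁰)/SE = (-0.974 − (-1.445)) / 0.259 = 1.819.
df = n − 2 = 159 − 2 = 157.
Two-sided p ≈ 0.0709, which is ≥ 0.025, so fail to reject H₀.
The data are consistent with a true slope of -1.445 kWh/day per unit of outdoor temperature.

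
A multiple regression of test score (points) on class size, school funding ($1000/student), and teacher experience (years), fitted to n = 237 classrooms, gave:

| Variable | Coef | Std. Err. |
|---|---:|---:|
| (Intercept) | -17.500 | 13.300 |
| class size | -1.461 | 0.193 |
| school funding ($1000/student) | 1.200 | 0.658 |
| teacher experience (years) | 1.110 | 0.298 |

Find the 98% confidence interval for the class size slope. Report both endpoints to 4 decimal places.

(-1.9131, -1.0089)

Read off: b = -1.461, SE = 0.193 for class size.
df = n − k − 1 = 237 − 3 − 1 = 233.
t* = t_{0.01, 233} = 2.342458.
Margin = t* × SE = 2.342458 × 0.193 = 0.452094.
CI: -1.461 ± 0.452094 → (-1.9131, -1.0089).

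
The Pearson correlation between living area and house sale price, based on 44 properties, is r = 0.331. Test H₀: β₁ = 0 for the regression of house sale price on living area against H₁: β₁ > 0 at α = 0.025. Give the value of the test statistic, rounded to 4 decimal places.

t = r·√(n − 2)/√(1 − r²) = 0.331·√42/√0.890439 = 2.2733.
df = n − 2 = 42.
One-sided p ≈ 0.0141, which is < 0.025, so reject H₀.
There is evidence of a linear association between living area and house sale price.

t = 2.2733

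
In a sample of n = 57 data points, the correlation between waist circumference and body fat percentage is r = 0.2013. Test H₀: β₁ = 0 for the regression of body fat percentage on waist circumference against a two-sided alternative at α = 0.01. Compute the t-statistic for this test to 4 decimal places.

t = r·√(n − 2)/√(1 − r²) = 0.2013·√55/√0.959478 = 1.5241.
df = n − 2 = 55.
Two-sided p ≈ 0.1332, which is ≥ 0.01, so fail to reject H₀.
The data do not give significant evidence of a linear association between waist circumference and body fat percentage.

t = 1.5241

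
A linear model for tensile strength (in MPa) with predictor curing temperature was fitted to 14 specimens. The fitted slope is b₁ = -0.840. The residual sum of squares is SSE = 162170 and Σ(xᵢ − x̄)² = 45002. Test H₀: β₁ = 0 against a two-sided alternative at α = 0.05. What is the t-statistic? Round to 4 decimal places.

MSE = SSE/(n − 2) = 162170/12 = 13514.2.
SE(b₁) = √(MSE/Sₓₓ) = √(13514.2/45002) = 0.547998.
t = -0.840 / 0.547998 = -1.5329.
df = n − 2 = 12.
Two-sided p ≈ 0.1512, which is ≥ 0.05, so fail to reject H₀.
The data do not give significant evidence of an association between curing temperature and tensile strength.

t = -1.5329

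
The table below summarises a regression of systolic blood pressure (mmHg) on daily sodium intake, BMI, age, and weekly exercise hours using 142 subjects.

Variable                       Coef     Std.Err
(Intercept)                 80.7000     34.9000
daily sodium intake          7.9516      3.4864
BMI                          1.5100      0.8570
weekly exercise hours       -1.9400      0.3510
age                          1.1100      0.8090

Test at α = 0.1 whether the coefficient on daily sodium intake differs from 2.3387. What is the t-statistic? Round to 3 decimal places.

Read off: b = 7.9516, SE = 3.4864 for daily sodium intake.
H₀: β₁ = 2.3387 vs H₁: β₁ ≠ 2.3387.
t = (7.9516 − 2.3387) / 3.4864 = 1.610.
df = n − k − 1 = 142 − 4 − 1 = 137.
Two-sided p ≈ 0.1097, which is ≥ 0.1, so fail to reject H₀.
The data are consistent with a true slope of 2.3387 mmHg per unit of daily sodium intake, holding the other predictors fixed.

t = 1.610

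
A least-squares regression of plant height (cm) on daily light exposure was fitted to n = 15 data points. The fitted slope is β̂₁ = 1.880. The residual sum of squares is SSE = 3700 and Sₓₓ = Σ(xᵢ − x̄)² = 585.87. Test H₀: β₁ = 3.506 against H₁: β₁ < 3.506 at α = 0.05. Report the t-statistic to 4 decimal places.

t = -2.3329

MSE = SSE/(n − 2) = 3700/13 = 284.615.
SE(β̂₁) = √(MSE/Sₓₓ) = √(284.615/585.87) = 0.696993.
t = (1.880 − 3.506) / 0.696993 = -2.3329.
df = n − 2 = 13.
One-sided p ≈ 0.0182, which is < 0.05, so reject H₀.
There is evidence that the true slope on daily light exposure is below 3.506 cm per unit.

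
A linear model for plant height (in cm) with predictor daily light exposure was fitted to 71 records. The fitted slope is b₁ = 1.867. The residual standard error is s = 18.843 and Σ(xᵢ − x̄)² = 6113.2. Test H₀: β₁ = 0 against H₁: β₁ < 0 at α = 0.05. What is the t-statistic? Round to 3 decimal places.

SE(b₁) = s/√Sₓₓ = 18.843/√6113.2 = 0.240999.
t = 1.867 / 0.240999 = 7.747.
df = n − 2 = 69.
One-sided p ≈ 1.0000, which is ≥ 0.05, so fail to reject H₀.
The data do not give significant evidence that the true slope on daily light exposure is negative.

t = 7.747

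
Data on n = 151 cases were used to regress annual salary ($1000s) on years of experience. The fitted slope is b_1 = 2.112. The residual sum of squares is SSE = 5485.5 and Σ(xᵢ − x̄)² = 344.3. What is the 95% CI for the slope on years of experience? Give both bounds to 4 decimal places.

(1.4658, 2.7582)

MSE = SSE/(n − 2) = 5485.5/149 = 36.8154.
SE(b_1) = √(MSE/Sₓₓ) = √(36.8154/344.3) = 0.326999.
df = n − 2 = 149.
t* = t_{0.025, 149} = 1.976013.
Margin = t* × SE = 1.976013 × 0.326999 = 0.646154.
CI: 2.112 ± 0.646154 → (1.4658, 2.7582).
With 95% confidence, each one-unit increase in years of experience is associated with a change of between 1.4658 and 2.7582 $1000s in annual salary.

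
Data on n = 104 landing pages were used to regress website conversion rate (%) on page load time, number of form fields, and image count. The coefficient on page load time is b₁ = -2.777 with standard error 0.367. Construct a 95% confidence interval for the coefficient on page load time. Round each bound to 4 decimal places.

(-3.5051, -2.0489)

df = n − k − 1 = 104 − 3 − 1 = 100.
t* = t_{0.025, 100} = 1.983972.
Margin = t* × SE = 1.983972 × 0.367 = 0.728118.
CI: -2.777 ± 0.728118 → (-3.5051, -2.0489).
With 95% confidence, each one-unit increase in page load time is associated with a change of between -3.5051 and -2.0489 % in website conversion rate, holding the other predictors fixed.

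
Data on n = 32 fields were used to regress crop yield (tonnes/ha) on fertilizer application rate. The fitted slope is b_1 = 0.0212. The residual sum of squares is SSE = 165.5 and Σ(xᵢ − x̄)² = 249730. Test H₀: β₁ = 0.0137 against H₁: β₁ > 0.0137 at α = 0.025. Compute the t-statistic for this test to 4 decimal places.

t = 1.5957

MSE = SSE/(n − 2) = 165.5/30 = 5.51667.
SE(b_1) = √(MSE/Sₓₓ) = √(5.51667/249730) = 0.00470006.
t = (0.0212 − 0.0137) / 0.00470006 = 1.5957.
df = n − 2 = 30.
One-sided p ≈ 0.0605, which is ≥ 0.025, so fail to reject H₀.
The data do not give significant evidence that the true slope on fertilizer application rate exceeds 0.0137 tonnes/ha per unit.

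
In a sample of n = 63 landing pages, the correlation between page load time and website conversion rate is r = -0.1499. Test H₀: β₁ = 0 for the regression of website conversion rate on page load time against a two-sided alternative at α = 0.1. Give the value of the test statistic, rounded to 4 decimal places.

t = r·√(n − 2)/√(1 − r²) = -0.1499·√61/√0.97753 = -1.1841.
df = n − 2 = 61.
Two-sided p ≈ 0.2410, which is ≥ 0.1, so fail to reject H₀.
The data do not give significant evidence of a linear association between page load time and website conversion rate.

t = -1.1841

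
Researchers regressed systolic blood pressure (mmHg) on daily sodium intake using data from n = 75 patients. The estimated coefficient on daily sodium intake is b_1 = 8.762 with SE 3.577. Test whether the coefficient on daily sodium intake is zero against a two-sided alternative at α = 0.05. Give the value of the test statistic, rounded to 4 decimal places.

t = 2.4495

H₀: β₁ = 0 vs H₁: β₁ ≠ 0.
t = (b_1 − β₁⁰)/SE = 8.762 / 3.577 = 2.4495.
df = n − 2 = 75 − 2 = 73.
Two-sided p ≈ 0.0167, which is < 0.05, so reject H₀.
There is evidence that daily sodium intake is associated with systolic blood pressure.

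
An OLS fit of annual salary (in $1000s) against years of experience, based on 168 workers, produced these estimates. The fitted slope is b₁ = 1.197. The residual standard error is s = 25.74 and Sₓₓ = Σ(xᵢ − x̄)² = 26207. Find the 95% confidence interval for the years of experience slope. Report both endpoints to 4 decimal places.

SE(b₁) = s/√Sₓₓ = 25.74/√26207 = 0.159001.
df = n − 2 = 166.
t* = t_{0.025, 166} = 1.974358.
Margin = t* × SE = 1.974358 × 0.159001 = 0.313925.
CI: 1.197 ± 0.313925 → (0.8831, 1.5109).
With 95% confidence, each one-unit increase in years of experience is associated with a change of between 0.8831 and 1.5109 $1000s in annual salary.

(0.8831, 1.5109)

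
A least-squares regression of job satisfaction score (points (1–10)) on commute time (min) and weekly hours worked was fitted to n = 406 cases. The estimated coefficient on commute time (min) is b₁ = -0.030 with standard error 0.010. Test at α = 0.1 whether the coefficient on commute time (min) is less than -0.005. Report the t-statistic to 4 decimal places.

H₀: β₁ = -0.005 vs H₁: β₁ < -0.005.
t = (b₁ − β₁⁰)/SE = (-0.030 − (-0.005)) / 0.010 = -2.5000.
df = n − k − 1 = 406 − 2 − 1 = 403.
One-sided p ≈ 0.0064, which is < 0.1, so reject H₀.
There is evidence that the true slope on commute time (min) is below -0.005 points (1–10) per unit, holding the other predictors fixed.

t = -2.5000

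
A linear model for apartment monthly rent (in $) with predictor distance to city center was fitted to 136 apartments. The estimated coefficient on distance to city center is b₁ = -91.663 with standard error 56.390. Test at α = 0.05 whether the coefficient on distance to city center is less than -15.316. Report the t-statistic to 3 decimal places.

H₀: β₁ = -15.316 vs H₁: β₁ < -15.316.
t = (b₁ − β₁⁰)/SE = (-91.663 − (-15.316)) / 56.390 = -1.354.
df = n − 2 = 136 − 2 = 134.
One-sided p ≈ 0.0890, which is ≥ 0.05, so fail to reject H₀.
The data do not give significant evidence that the true slope on distance to city center is below -15.316 $ per unit.

t = -1.354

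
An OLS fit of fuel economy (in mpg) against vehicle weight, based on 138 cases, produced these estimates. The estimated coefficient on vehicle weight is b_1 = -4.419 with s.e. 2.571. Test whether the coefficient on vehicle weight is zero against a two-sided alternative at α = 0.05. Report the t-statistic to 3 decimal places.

t = -1.719

H₀: β₁ = 0 vs H₁: β₁ ≠ 0.
t = (b_1 − β₁⁰)/SE = -4.419 / 2.571 = -1.719.
df = n − 2 = 138 − 2 = 136.
Two-sided p ≈ 0.0879, which is ≥ 0.05, so fail to reject H₀.
The data do not give significant evidence of an association between vehicle weight and fuel economy.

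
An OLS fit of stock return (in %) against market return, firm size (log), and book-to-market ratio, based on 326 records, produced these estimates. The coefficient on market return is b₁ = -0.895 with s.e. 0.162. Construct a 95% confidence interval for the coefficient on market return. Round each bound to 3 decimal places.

(-1.214, -0.576)

df = n − k − 1 = 326 − 3 − 1 = 322.
t* = t_{0.025, 322} = 1.967359.
Margin = t* × SE = 1.967359 × 0.162 = 0.31871.
CI: -0.895 ± 0.31871 → (-1.214, -0.576).
With 95% confidence, each one-unit increase in market return is associated with a change of between -1.214 and -0.576 % in stock return, holding the other predictors fixed.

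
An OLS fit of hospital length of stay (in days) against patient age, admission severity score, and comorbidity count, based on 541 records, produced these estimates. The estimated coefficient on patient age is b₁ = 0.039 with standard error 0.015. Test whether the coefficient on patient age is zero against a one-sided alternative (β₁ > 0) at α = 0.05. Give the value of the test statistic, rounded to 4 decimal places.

t = 2.6000

H₀: β₁ = 0 vs H₁: β₁ > 0.
t = (b₁ − β₁⁰)/SE = 0.039 / 0.015 = 2.6000.
df = n − k − 1 = 541 − 3 − 1 = 537.
One-sided p ≈ 0.0048, which is < 0.05, so reject H₀.
There is evidence that the true slope on patient age is positive, holding the other predictors fixed.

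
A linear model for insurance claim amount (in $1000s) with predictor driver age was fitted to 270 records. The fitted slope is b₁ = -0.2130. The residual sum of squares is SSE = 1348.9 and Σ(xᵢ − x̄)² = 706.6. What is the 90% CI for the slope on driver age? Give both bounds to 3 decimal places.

MSE = SSE/(n − 2) = 1348.9/268 = 5.03321.
SE(b₁) = √(MSE/Sₓₓ) = √(5.03321/706.6) = 0.0843987.
df = n − 2 = 268.
t* = t_{0.05, 268} = 1.650559.
Margin = t* × SE = 1.650559 × 0.0843987 = 0.13931.
CI: -0.2130 ± 0.13931 → (-0.352, -0.074).
With 90% confidence, each one-unit increase in driver age is associated with a change of between -0.352 and -0.074 $1000s in insurance claim amount.

(-0.352, -0.074)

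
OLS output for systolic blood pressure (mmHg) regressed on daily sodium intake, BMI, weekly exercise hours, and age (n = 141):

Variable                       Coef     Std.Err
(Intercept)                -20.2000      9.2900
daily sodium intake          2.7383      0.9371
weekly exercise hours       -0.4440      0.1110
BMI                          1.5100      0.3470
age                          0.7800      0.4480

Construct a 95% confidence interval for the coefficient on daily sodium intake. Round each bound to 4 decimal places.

(0.8851, 4.5915)

Read off: b = 2.7383, SE = 0.9371 for daily sodium intake.
df = n − k − 1 = 141 − 4 − 1 = 136.
t* = t_{0.025, 136} = 1.977561.
Margin = t* × SE = 1.977561 × 0.9371 = 1.853172.
CI: 2.7383 ± 1.853172 → (0.8851, 4.5915).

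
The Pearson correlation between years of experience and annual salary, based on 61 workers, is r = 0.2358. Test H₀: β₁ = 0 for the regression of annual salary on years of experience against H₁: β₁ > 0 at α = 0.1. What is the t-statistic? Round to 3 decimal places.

t = r·√(n − 2)/√(1 − r²) = 0.2358·√59/√0.944398 = 1.864.
df = n − 2 = 59.
One-sided p ≈ 0.0337, which is < 0.1, so reject H₀.
There is evidence of a linear association between years of experience and annual salary.

t = 1.864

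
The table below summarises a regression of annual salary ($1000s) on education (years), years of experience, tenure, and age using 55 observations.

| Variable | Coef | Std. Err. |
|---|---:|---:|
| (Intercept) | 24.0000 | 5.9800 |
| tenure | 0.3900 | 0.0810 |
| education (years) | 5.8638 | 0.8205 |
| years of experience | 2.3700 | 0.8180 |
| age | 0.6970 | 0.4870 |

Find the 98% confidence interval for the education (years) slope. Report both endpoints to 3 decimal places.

(3.892, 7.836)

Read off: b = 5.8638, SE = 0.8205 for education (years).
df = n − k − 1 = 55 − 4 − 1 = 50.
t* = t_{0.01, 50} = 2.403272.
Margin = t* × SE = 2.403272 × 0.8205 = 1.97188.
CI: 5.8638 ± 1.97188 → (3.892, 7.836).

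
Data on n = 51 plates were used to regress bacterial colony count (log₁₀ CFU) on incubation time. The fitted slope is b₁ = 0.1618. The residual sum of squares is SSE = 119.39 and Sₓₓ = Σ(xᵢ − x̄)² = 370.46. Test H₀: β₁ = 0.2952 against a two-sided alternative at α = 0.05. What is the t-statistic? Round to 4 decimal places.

MSE = SSE/(n − 2) = 119.39/49 = 2.43653.
SE(b₁) = √(MSE/Sₓₓ) = √(2.43653/370.46) = 0.081099.
t = (0.1618 − 0.2952) / 0.081099 = -1.6449.
df = n − 2 = 49.
Two-sided p ≈ 0.1064, which is ≥ 0.05, so fail to reject H₀.
The data are consistent with a true slope of 0.2952 log₁₀ CFU per unit of incubation time.

t = -1.6449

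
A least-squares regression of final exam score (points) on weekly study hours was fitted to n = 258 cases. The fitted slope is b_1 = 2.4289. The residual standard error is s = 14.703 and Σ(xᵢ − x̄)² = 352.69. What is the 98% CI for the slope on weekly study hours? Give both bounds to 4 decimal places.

SE(b_1) = s/√Sₓₓ = 14.703/√352.69 = 0.782906.
df = n − 2 = 256.
t* = t_{0.01, 256} = 2.341002.
Margin = t* × SE = 2.341002 × 0.782906 = 1.832784.
CI: 2.4289 ± 1.832784 → (0.5961, 4.2617).
With 98% confidence, each one-unit increase in weekly study hours is associated with a change of between 0.5961 and 4.2617 points in final exam score.

(0.5961, 4.2617)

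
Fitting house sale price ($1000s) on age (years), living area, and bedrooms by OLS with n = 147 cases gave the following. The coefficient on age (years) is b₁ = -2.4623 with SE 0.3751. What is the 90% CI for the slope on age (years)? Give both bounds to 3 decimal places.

(-3.083, -1.841)

df = n − k − 1 = 147 − 3 − 1 = 143.
t* = t_{0.05, 143} = 1.655579.
Margin = t* × SE = 1.655579 × 0.3751 = 0.62101.
CI: -2.4623 ± 0.62101 → (-3.083, -1.841).
With 90% confidence, each one-unit increase in age (years) is associated with a change of between -3.083 and -1.841 $1000s in house sale price, holding the other predictors fixed.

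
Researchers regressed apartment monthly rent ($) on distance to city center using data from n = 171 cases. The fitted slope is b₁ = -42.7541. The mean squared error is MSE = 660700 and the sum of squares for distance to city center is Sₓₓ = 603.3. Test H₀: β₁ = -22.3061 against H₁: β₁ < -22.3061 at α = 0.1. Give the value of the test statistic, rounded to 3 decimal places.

SE(b₁) = √(MSE/Sₓₓ) = √(660700/603.3) = 33.093.
t = (-42.7541 − (-22.3061)) / 33.093 = -0.618.
df = n − 2 = 169.
One-sided p ≈ 0.2687, which is ≥ 0.1, so fail to reject H₀.
The data do not give significant evidence that the true slope on distance to city center is below -22.3061 $ per unit.

t = -0.618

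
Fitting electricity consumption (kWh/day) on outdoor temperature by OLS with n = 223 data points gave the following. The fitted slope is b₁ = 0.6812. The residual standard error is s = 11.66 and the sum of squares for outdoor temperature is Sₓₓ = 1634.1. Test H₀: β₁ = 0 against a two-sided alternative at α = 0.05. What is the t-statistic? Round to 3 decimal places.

t = 2.362

SE(b₁) = s/√Sₓₓ = 11.66/√1634.1 = 0.288442.
t = 0.6812 / 0.288442 = 2.362.
df = n − 2 = 221.
Two-sided p ≈ 0.0191, which is < 0.05, so reject H₀.
There is evidence that outdoor temperature is associated with electricity consumption.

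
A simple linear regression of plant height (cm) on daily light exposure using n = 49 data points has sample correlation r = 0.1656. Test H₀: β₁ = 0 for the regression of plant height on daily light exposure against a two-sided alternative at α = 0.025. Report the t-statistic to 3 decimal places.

t = 1.151

t = r·√(n − 2)/√(1 − r²) = 0.1656·√47/√0.972577 = 1.151.
df = n − 2 = 47.
Two-sided p ≈ 0.2555, which is ≥ 0.025, so fail to reject H₀.
The data do not give significant evidence of a linear association between daily light exposure and plant height.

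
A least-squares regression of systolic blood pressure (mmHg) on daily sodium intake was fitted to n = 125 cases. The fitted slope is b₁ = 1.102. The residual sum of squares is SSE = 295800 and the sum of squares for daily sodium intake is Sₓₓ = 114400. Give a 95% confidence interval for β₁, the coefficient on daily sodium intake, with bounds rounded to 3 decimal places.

MSE = SSE/(n − 2) = 295800/123 = 2404.88.
SE(b₁) = √(MSE/Sₓₓ) = √(2404.88/114400) = 0.144988.
df = n − 2 = 123.
t* = t_{0.025, 123} = 1.979439.
Margin = t* × SE = 1.979439 × 0.144988 = 0.28700.
CI: 1.102 ± 0.28700 → (0.815, 1.389).
With 95% confidence, each one-unit increase in daily sodium intake is associated with a change of between 0.815 and 1.389 mmHg in systolic blood pressure.

(0.815, 1.389)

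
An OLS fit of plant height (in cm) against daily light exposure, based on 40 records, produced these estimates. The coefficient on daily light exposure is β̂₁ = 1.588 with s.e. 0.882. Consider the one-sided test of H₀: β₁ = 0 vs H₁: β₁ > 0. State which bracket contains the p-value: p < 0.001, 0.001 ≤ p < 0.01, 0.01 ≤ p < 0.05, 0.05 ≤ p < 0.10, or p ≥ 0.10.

t = 1.588 / 0.882 = 1.800.
df = n − 2 = 40 − 2 = 38.
One-sided p = P(T_{38} > t) ≈ 0.0399.
So 0.01 ≤ p < 0.05.

0.01 ≤ p < 0.05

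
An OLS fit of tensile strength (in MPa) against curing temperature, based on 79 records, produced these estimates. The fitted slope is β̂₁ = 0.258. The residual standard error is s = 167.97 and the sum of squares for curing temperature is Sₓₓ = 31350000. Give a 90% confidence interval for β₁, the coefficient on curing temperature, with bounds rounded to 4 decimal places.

SE(β̂₁) = s/√Sₓₓ = 167.97/√31350000 = 0.0299994.
df = n − 2 = 77.
t* = t_{0.05, 77} = 1.664885.
Margin = t* × SE = 1.664885 × 0.0299994 = 0.049946.
CI: 0.258 ± 0.049946 → (0.2081, 0.3079).
With 90% confidence, each one-unit increase in curing temperature is associated with a change of between 0.2081 and 0.3079 MPa in tensile strength.

(0.2081, 0.3079)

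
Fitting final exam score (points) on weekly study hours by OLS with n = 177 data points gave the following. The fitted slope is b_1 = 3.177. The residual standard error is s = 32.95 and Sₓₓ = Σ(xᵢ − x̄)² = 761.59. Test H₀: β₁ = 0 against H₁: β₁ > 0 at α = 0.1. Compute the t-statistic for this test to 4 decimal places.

SE(b_1) = s/√Sₓₓ = 32.95/√761.59 = 1.19397.
t = 3.177 / 1.19397 = 2.6609.
df = n − 2 = 175.
One-sided p ≈ 0.0043, which is < 0.1, so reject H₀.
There is evidence that the true slope on weekly study hours is positive.

t = 2.6609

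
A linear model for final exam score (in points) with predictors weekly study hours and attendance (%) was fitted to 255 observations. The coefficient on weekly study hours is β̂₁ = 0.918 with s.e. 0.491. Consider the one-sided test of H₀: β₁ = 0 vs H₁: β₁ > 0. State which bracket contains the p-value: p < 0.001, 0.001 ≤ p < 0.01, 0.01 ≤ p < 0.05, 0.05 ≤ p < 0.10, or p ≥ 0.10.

t = 0.918 / 0.491 = 1.870.
df = n − k − 1 = 255 − 2 − 1 = 252.
One-sided p = P(T_{252} > t) ≈ 0.0313.
So 0.01 ≤ p < 0.05.

0.01 ≤ p < 0.05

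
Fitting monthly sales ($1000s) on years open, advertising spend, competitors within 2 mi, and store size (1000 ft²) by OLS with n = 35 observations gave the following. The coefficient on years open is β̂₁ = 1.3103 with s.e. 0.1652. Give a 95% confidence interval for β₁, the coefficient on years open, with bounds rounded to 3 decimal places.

(0.973, 1.648)

df = n − k − 1 = 35 − 4 − 1 = 30.
t* = t_{0.025, 30} = 2.042272.
Margin = t* × SE = 2.042272 × 0.1652 = 0.33738.
CI: 1.3103 ± 0.33738 → (0.973, 1.648).
With 95% confidence, each one-unit increase in years open is associated with a change of between 0.973 and 1.648 $1000s in monthly sales, holding the other predictors fixed.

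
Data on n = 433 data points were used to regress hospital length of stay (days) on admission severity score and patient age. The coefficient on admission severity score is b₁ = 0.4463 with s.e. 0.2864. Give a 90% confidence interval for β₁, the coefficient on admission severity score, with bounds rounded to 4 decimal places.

df = n − k − 1 = 433 − 2 − 1 = 430.
t* = t_{0.05, 430} = 1.648405.
Margin = t* × SE = 1.648405 × 0.2864 = 0.472103.
CI: 0.4463 ± 0.472103 → (-0.0258, 0.9184).
With 90% confidence, each one-unit increase in admission severity score is associated with a change of between -0.0258 and 0.9184 days in hospital length of stay, holding the other predictors fixed.

(-0.0258, 0.9184)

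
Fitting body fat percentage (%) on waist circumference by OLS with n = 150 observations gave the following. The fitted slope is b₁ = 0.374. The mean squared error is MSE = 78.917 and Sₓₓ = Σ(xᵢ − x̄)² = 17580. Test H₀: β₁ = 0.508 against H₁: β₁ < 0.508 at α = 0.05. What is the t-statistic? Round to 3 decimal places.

SE(b₁) = √(MSE/Sₓₓ) = √(78.917/17580) = 0.0670002.
t = (0.374 − 0.508) / 0.0670002 = -2.000.
df = n − 2 = 148.
One-sided p ≈ 0.0237, which is < 0.05, so reject H₀.
There is evidence that the true slope on waist circumference is below 0.508 % per unit.

t = -2.000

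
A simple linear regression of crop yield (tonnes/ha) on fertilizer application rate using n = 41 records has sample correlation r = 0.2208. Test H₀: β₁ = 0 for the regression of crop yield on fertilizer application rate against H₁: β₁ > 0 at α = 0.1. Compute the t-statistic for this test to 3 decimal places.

t = r·√(n − 2)/√(1 − r²) = 0.2208·√39/√0.951247 = 1.414.
df = n − 2 = 39.
One-sided p ≈ 0.0827, which is < 0.1, so reject H₀.
There is evidence of a linear association between fertilizer application rate and crop yield.

t = 1.414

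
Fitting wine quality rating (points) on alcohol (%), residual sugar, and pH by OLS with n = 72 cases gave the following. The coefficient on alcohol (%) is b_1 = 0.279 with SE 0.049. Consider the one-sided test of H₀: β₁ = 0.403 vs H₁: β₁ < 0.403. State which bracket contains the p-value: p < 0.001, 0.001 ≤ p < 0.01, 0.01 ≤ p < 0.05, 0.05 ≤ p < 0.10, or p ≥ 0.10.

t = (0.279 − 0.403) / 0.049 = -2.531.
df = n − k − 1 = 72 − 3 − 1 = 68.
One-sided p = P(T_{68} < t) ≈ 0.0069.
So 0.001 ≤ p < 0.01.

0.001 ≤ p < 0.01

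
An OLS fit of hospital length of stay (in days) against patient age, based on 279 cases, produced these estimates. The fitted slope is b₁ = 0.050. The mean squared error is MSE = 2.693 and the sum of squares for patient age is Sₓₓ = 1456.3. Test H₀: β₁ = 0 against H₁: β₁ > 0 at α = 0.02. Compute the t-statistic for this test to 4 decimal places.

t = 1.1627

SE(b₁) = √(MSE/Sₓₓ) = √(2.693/1456.3) = 0.0430024.
t = 0.050 / 0.0430024 = 1.1627.
df = n − 2 = 277.
One-sided p ≈ 0.1230, which is ≥ 0.02, so fail to reject H₀.
The data do not give significant evidence that the true slope on patient age is positive.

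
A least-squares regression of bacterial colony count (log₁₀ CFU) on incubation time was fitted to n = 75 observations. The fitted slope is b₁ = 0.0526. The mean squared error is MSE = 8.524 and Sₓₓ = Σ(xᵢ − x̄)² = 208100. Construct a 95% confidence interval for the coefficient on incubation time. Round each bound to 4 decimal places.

SE(b₁) = √(MSE/Sₓₓ) = √(8.524/208100) = 0.00640008.
df = n − 2 = 73.
t* = t_{0.025, 73} = 1.992997.
Margin = t* × SE = 1.992997 × 0.00640008 = 0.012755.
CI: 0.0526 ± 0.012755 → (0.0398, 0.0654).
With 95% confidence, each one-unit increase in incubation time is associated with a change of between 0.0398 and 0.0654 log₁₀ CFU in bacterial colony count.

(0.0398, 0.0654)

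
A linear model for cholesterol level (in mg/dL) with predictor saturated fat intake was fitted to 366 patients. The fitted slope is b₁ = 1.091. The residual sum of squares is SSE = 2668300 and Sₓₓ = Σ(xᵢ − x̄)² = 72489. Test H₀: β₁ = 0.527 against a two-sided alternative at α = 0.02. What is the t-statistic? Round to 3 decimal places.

t = 1.774

MSE = SSE/(n − 2) = 2668300/364 = 7330.49.
SE(b₁) = √(MSE/Sₓₓ) = √(7330.49/72489) = 0.318003.
t = (1.091 − 0.527) / 0.318003 = 1.774.
df = n − 2 = 364.
Two-sided p ≈ 0.0770, which is ≥ 0.02, so fail to reject H₀.
The data are consistent with a true slope of 0.527 mg/dL per unit of saturated fat intake.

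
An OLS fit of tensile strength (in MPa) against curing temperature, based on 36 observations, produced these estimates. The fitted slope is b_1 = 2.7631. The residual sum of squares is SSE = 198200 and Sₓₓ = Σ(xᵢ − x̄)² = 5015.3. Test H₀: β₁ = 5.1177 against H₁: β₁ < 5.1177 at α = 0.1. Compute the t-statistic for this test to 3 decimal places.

t = -2.184

MSE = SSE/(n − 2) = 198200/34 = 5829.41.
SE(b_1) = √(MSE/Sₓₓ) = √(5829.41/5015.3) = 1.07811.
t = (2.7631 − 5.1177) / 1.07811 = -2.184.
df = n − 2 = 34.
One-sided p ≈ 0.0180, which is < 0.1, so reject H₀.
There is evidence that the true slope on curing temperature is below 5.1177 MPa per unit.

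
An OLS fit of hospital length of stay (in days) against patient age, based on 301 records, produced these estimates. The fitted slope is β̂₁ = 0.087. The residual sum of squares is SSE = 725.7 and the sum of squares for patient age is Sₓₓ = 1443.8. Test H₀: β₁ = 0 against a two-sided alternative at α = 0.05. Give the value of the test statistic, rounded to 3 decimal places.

MSE = SSE/(n − 2) = 725.7/299 = 2.42709.
SE(β̂₁) = √(MSE/Sₓₓ) = √(2.42709/1443.8) = 0.0410005.
t = 0.087 / 0.0410005 = 2.122.
df = n − 2 = 299.
Two-sided p ≈ 0.0347, which is < 0.05, so reject H₀.
There is evidence that patient age is associated with hospital length of stay.

t = 2.122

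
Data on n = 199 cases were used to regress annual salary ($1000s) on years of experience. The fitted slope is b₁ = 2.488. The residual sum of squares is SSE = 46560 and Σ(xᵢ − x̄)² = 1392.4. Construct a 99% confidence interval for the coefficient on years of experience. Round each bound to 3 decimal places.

(1.416, 3.560)

MSE = SSE/(n − 2) = 46560/197 = 236.345.
SE(b₁) = √(MSE/Sₓₓ) = √(236.345/1392.4) = 0.411994.
df = n − 2 = 197.
t* = t_{0.005, 197} = 2.601016.
Margin = t* × SE = 2.601016 × 0.411994 = 1.07160.
CI: 2.488 ± 1.07160 → (1.416, 3.560).
With 99% confidence, each one-unit increase in years of experience is associated with a change of between 1.416 and 3.560 $1000s in annual salary.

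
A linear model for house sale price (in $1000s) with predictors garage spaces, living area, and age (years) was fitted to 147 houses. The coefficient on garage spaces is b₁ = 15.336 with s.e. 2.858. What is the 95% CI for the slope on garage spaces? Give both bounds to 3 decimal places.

(9.687, 20.985)

df = n − k − 1 = 147 − 3 − 1 = 143.
t* = t_{0.025, 143} = 1.976692.
Margin = t* × SE = 1.976692 × 2.858 = 5.64939.
CI: 15.336 ± 5.64939 → (9.687, 20.985).
With 95% confidence, each one-unit increase in garage spaces is associated with a change of between 9.687 and 20.985 $1000s in house sale price, holding the other predictors fixed.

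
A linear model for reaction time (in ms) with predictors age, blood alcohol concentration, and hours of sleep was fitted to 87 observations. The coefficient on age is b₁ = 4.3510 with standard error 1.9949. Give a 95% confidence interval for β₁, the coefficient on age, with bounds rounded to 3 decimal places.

(0.383, 8.319)

df = n − k − 1 = 87 − 3 − 1 = 83.
t* = t_{0.025, 83} = 1.98896.
Margin = t* × SE = 1.98896 × 1.9949 = 3.96778.
CI: 4.3510 ± 3.96778 → (0.383, 8.319).
With 95% confidence, each one-unit increase in age is associated with a change of between 0.383 and 8.319 ms in reaction time, holding the other predictors fixed.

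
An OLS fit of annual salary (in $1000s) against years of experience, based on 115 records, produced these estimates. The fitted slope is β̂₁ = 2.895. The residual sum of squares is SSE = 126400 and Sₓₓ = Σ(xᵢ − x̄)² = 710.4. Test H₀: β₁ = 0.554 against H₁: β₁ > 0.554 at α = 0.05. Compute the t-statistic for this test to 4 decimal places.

t = 1.8656

MSE = SSE/(n − 2) = 126400/113 = 1118.58.
SE(β̂₁) = √(MSE/Sₓₓ) = √(1118.58/710.4) = 1.25482.
t = (2.895 − 0.554) / 1.25482 = 1.8656.
df = n − 2 = 113.
One-sided p ≈ 0.0323, which is < 0.05, so reject H₀.
There is evidence that the true slope on years of experience exceeds 0.554 $1000s per unit.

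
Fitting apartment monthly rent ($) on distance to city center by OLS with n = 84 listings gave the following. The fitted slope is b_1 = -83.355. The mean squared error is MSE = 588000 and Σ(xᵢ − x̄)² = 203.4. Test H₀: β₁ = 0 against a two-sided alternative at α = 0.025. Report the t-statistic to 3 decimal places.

t = -1.550

SE(b_1) = √(MSE/Sₓₓ) = √(588000/203.4) = 53.7667.
t = -83.355 / 53.7667 = -1.550.
df = n − 2 = 82.
Two-sided p ≈ 0.1249, which is ≥ 0.025, so fail to reject H₀.
The data do not give significant evidence of an association between distance to city center and apartment monthly rent.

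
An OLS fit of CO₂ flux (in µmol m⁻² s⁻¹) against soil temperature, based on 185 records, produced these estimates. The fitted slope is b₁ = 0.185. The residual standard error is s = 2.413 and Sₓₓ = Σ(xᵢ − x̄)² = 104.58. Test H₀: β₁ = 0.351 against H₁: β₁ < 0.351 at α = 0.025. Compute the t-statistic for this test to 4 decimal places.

t = -0.7035

SE(b₁) = s/√Sₓₓ = 2.413/√104.58 = 0.235957.
t = (0.185 − 0.351) / 0.235957 = -0.7035.
df = n − 2 = 183.
One-sided p ≈ 0.2413, which is ≥ 0.025, so fail to reject H₀.
The data do not give significant evidence that the true slope on soil temperature is below 0.351 µmol m⁻² s⁻¹ per unit.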